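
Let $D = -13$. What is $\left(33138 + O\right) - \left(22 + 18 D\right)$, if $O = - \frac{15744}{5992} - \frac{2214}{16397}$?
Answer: $\frac{409549194968}{12281353} \approx 33347.0$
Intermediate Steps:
$O = - \frac{33927582}{12281353}$ ($O = \left(-15744\right) \frac{1}{5992} - \frac{2214}{16397} = - \frac{1968}{749} - \frac{2214}{16397} = - \frac{33927582}{12281353} \approx -2.7625$)
$\left(33138 + O\right) - \left(22 + 18 D\right) = \left(33138 - \frac{33927582}{12281353}\right) - -212 = \frac{406945548132}{12281353} + \left(234 - 22\right) = \frac{406945548132}{12281353} + 212 = \frac{409549194968}{12281353}$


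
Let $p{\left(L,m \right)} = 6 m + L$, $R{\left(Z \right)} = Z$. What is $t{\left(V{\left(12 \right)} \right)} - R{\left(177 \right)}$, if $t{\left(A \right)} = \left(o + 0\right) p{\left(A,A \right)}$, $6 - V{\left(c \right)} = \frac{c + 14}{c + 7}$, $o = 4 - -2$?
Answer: $\frac{333}{19} \approx 17.526$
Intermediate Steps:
$o = 6$ ($o = 4 + 2 = 6$)
$p{\left(L,m \right)} = L + 6 m$
$V{\left(c \right)} = 6 - \frac{14 + c}{7 + c}$ ($V{\left(c \right)} = 6 - \frac{c + 14}{c + 7} = 6 - \frac{14 + c}{7 + c}$)
$t{\left(A \right)} = 42 A$ ($t{\left(A \right)} = \left(6 + 0\right) \left(A + 6 A\right) = 6 \cdot 7 A = 42 A$)
$t{\left(V{\left(12 \right)} \right)} - R{\left(177 \right)} = 42 \frac{28 + 5 \cdot 12}{7 + 12} - 177 = 42 \frac{28 + 60}{19} - 177 = 42 \cdot \frac{1}{19} \cdot 88 - 177 = 42 \cdot \frac{88}{19} - 177 = \frac{3696}{19} - 177 = \frac{333}{19}$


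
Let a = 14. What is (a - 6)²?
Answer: 64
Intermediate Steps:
(a - 6)² = (14 - 6)² = 8² = 64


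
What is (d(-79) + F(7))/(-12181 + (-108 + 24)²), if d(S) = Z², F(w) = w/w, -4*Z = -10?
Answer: -29/20500 ≈ -0.0014146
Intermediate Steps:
Z = 5/2 (Z = -¼*(-10) = 5/2 ≈ 2.5000)
F(w) = 1
d(S) = 25/4 (d(S) = (5/2)² = 25/4)
(d(-79) + F(7))/(-12181 + (-108 + 24)²) = (25/4 + 1)/(-12181 + (-108 + 24)²) = 29/(4*(-12181 + (-84)²)) = 29/(4*(-12181 + 7056)) = (29/4)/(-5125) = (29/4)*(-1/5125) = -29/20500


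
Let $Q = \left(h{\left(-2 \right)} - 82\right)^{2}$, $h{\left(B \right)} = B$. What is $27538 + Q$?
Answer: $34594$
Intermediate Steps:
$Q = 7056$ ($Q = \left(-2 - 82\right)^{2} = \left(-84\right)^{2} = 7056$)
$27538 + Q = 27538 + 7056 = 34594$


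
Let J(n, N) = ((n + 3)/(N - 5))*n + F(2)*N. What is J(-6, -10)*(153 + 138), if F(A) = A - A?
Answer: -1746/5 ≈ -349.20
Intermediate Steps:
F(A) = 0
J(n, N) = n*(3 + n)/(-5 + N) (J(n, N) = ((n + 3)/(N - 5))*n + 0*N = ((3 + n)/(-5 + N))*n + 0 = n*(3 + n)/(-5 + N) + 0 = n*(3 + n)/(-5 + N))
J(-6, -10)*(153 + 138) = (-6*(3 - 6)/(-5 - 10))*(153 + 138) = -6*(-3)/(-15)*291 = -6*(-1/15)*(-3)*291 = -6/5*291 = -1746/5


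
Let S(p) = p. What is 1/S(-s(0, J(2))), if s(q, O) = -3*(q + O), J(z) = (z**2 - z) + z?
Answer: 1/12 ≈ 0.083333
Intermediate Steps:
J(z) = z**2
s(q, O) = -3*O - 3*q (s(q, O) = -3*(O + q) = -3*O - 3*q)
1/S(-s(0, J(2))) = 1/(-(-3*2**2 - 3*0)) = 1/(-(-3*4 + 0)) = 1/(-(-12 + 0)) = 1/(-1*(-12)) = 1/12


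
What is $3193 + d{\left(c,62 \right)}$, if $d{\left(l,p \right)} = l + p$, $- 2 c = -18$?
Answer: $3264$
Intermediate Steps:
$c = 9$ ($c = \left(- \frac{1}{2}\right) \left(-18\right) = 9$)
$3193 + d{\left(c,62 \right)} = 3193 + \left(9 + 62\right) = 3193 + 71 = 3264$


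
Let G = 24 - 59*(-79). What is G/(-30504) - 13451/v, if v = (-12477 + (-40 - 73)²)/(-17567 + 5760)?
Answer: 1211130146077/2226792 ≈ 5.4389e+5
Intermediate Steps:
G = 4685 (G = 24 + 4661 = 4685)
v = -292/11807 (v = (-12477 + (-113)²)/(-11807) = (-12477 + 12769)*(-1/11807) = 292*(-1/11807) = -292/11807 ≈ -0.024731)
G/(-30504) - 13451/v = 4685/(-30504) - 13451/(-292/11807) = 4685*(-1/30504) - 13451*(-11807/292) = -4685/30504 + 158815957/292 = 1211130146077/2226792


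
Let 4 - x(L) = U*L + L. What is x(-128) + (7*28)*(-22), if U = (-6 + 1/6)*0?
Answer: -4180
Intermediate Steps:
U = 0 (U = (-6 + 1/6)*0 = -35/6*0 = 0)
x(L) = 4 - L (x(L) = 4 - (0*L + L) = 4 - (0 + L) = 4 - L)
x(-128) + (7*28)*(-22) = (4 - 1*(-128)) + (7*28)*(-22) = (4 + 128) + 196*(-22) = 132 - 4312 = -4180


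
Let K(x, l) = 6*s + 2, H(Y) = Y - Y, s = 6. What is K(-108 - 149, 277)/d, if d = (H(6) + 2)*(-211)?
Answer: -19/211 ≈ -0.090047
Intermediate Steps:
H(Y) = 0
K(x, l) = 38 (K(x, l) = 6*6 + 2 = 36 + 2 = 38)
d = -422 (d = (0 + 2)*(-211) = 2*(-211) = -422)
K(-108 - 149, 277)/d = 38/(-422) = 38*(-1/422) = -19/211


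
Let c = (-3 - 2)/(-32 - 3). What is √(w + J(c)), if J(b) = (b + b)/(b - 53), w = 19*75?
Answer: 2*√12192610/185 ≈ 37.749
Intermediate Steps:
c = ⅐ (c = -5/(-35) = -5*(-1/35) = ⅐ ≈ 0.14286)
w = 1425
J(b) = 2*b/(-53 + b) (J(b) = (2*b)/(-53 + b) = 2*b/(-53 + b))
√(w + J(c)) = √(1425 + 2*(⅐)/(-53 + ⅐)) = √(1425 + 2*(⅐)/(-370/7)) = √(1425 + 2*(⅐)*(-7/370)) = √(1425 - 1/185) = √(263624/185) = 2*√12192610/185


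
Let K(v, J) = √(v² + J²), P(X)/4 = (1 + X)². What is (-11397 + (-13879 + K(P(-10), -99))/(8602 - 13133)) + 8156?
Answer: -14671092/4531 - 9*√1417/4531 ≈ -3238.0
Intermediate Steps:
P(X) = 4*(1 + X)²
K(v, J) = √(J² + v²)
(-11397 + (-13879 + K(P(-10), -99))/(8602 - 13133)) + 8156 = (-11397 + (-13879 + √((-99)² + (4*(1 - 10)²)²))/(8602 - 13133)) + 8156 = (-11397 + (-13879 + √(9801 + (4*(-9)²)²))/(-4531)) + 8156 = (-11397 + (-13879 + √(9801 + (4*81)²))*(-1/4531)) + 8156 = (-11397 + (-13879 + √(9801 + 324²))*(-1/4531)) + 8156 = (-11397 + (-13879 + √(9801 + 104976))*(-1/4531)) + 8156 = (-11397 + (-13879 + √114777)*(-1/4531)) + 8156 = (-11397 + (-13879 + 9*√1417)*(-1/4531)) + 8156 = (-11397 + (13879/4531 - 9*√1417/4531)) + 8156 = (-51625928/4531 - 9*√1417/4531) + 8156 = -14671092/4531 - 9*√1417/4531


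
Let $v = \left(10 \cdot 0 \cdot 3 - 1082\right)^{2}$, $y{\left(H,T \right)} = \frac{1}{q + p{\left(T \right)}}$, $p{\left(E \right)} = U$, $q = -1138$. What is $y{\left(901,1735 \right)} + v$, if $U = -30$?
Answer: $\frac{1367405631}{1168} \approx 1.1707 \cdot 10^{6}$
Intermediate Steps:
$p{\left(E \right)} = -30$
$y{\left(H,T \right)} = - \frac{1}{1168}$ ($y{\left(H,T \right)} = \frac{1}{-1138 - 30} = \frac{1}{-1168} = - \frac{1}{1168}$)
$v = 1170724$ ($v = \left(0 \cdot 3 - 1082\right)^{2} = \left(0 - 1082\right)^{2} = \left(-1082\right)^{2} = 1170724$)
$y{\left(901,1735 \right)} + v = - \frac{1}{1168} + 1170724 = \frac{1367405631}{1168}$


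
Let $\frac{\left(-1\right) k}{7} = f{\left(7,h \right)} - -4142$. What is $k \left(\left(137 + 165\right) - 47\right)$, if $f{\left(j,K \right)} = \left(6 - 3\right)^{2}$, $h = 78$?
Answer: $-7409535$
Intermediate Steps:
$f{\left(j,K \right)} = 9$ ($f{\left(j,K \right)} = 3^{2} = 9$)
$k = -29057$ ($k = - 7 \left(9 - -4142\right) = - 7 \left(9 + 4142\right) = \left(-7\right) 4151 = -29057$)
$k \left(\left(137 + 165\right) - 47\right) = - 29057 \left(\left(137 + 165\right) - 47\right) = - 29057 \left(302 - 47\right) = \left(-29057\right) 255 = -7409535$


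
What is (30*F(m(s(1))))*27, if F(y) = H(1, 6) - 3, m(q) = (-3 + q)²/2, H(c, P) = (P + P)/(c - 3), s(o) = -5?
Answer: -7290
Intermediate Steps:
H(c, P) = 2*P/(-3 + c) (H(c, P) = (2*P)/(-3 + c) = 2*P/(-3 + c))
m(q) = (-3 + q)²/2 (m(q) = (-3 + q)²*(½) = (-3 + q)²/2)
F(y) = -9 (F(y) = 2*6/(-3 + 1) - 3 = 2*6/(-2) - 3 = 2*6*(-½) - 3 = -6 - 3 = -9)
(30*F(m(s(1))))*27 = (30*(-9))*27 = -270*27 = -7290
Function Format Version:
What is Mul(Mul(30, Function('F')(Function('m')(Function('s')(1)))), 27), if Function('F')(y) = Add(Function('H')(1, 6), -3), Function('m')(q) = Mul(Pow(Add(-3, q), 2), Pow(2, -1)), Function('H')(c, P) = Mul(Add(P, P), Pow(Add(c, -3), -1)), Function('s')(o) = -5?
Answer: -7290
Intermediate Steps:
Function('H')(c, P) = Mul(2, P, Pow(Add(-3, c), -1)) (Function('H')(c, P) = Mul(Mul(2, P), Pow(Add(-3, c), -1)) = Mul(2, P, Pow(Add(-3, c), -1)))
Function('m')(q) = Mul(Rational(1, 2), Pow(Add(-3, q), 2)) (Function('m')(q) = Mul(Pow(Add(-3, q), 2), Rational(1, 2)) = Mul(Rational(1, 2), Pow(Add(-3, q), 2)))
Function('F')(y) = -9 (Function('F')(y) = Add(Mul(2, 6, Pow(Add(-3, 1), -1)), -3) = Add(Mul(2, 6, Pow(-2, -1)), -3) = Add(Mul(2, 6, Rational(-1, 2)), -3) = Add(-6, -3) = -9)
Mul(Mul(30, Function('F')(Function('m')(Function('s')(1)))), 27) = Mul(Mul(30, -9), 27) = Mul(-270, 27) = -7290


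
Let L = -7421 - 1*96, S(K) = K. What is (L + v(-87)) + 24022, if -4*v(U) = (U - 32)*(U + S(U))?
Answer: 22657/2 ≈ 11329.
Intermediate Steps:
v(U) = -U*(-32 + U)/2 (v(U) = -(U - 32)*(U + U)/4 = -(-32 + U)*2*U/4 = -U*(-32 + U)/2)
L = -7517 (L = -7421 - 96 = -7517)
(L + v(-87)) + 24022 = (-7517 + (½)*(-87)*(32 - 1*(-87))) + 24022 = (-7517 + (½)*(-87)*(32 + 87)) + 24022 = (-7517 + (½)*(-87)*119) + 24022 = (-7517 - 10353/2) + 24022 = -25387/2 + 24022 = 22657/2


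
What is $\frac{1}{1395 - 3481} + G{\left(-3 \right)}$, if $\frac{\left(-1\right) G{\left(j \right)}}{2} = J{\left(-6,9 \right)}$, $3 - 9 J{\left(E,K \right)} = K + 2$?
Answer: $\frac{33367}{18774} \approx 1.7773$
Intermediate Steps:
$J{\left(E,K \right)} = \frac{1}{9} - \frac{K}{9}$ ($J{\left(E,K \right)} = \frac{1}{3} - \frac{K + 2}{9} = \frac{1}{3} - \frac{2 + K}{9} = \frac{1}{3} - \left(\frac{2}{9} + \frac{K}{9}\right) = \frac{1}{9} - \frac{K}{9}$)
$G{\left(j \right)} = \frac{16}{9}$ ($G{\left(j \right)} = - 2 \left(\frac{1}{9} - 1\right) = \left(-2\right) \left(- \frac{8}{9}\right) = \frac{16}{9}$)
$\frac{1}{1395 - 3481} + G{\left(-3 \right)} = \frac{1}{1395 - 3481} + \frac{16}{9} = \frac{1}{-2086} + \frac{16}{9} = - \frac{1}{2086} + \frac{16}{9} = \frac{33367}{18774}$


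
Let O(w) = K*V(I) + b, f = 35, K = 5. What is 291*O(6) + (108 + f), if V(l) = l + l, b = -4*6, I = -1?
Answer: -9751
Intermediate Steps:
b = -24
V(l) = 2*l
O(w) = -34 (O(w) = 5*(2*(-1)) - 24 = 5*(-2) - 24 = -10 - 24 = -34)
291*O(6) + (108 + f) = 291*(-34) + (108 + 35) = -9894 + 143 = -9751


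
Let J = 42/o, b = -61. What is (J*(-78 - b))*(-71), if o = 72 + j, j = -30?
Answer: 1207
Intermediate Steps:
o = 42 (o = 72 - 30 = 42)
J = 1 (J = 42/42 = 42*(1/42) = 1)
(J*(-78 - b))*(-71) = (1*(-78 - 1*(-61)))*(-71) = (1*(-78 + 61))*(-71) = (1*(-17))*(-71) = -17*(-71) = 1207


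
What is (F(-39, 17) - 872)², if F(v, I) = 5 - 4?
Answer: 758641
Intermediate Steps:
F(v, I) = 1
(F(-39, 17) - 872)² = (1 - 872)² = (-871)² = 758641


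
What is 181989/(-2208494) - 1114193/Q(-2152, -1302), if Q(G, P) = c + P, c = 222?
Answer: 1230246003611/1192586760 ≈ 1031.6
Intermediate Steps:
Q(G, P) = 222 + P
181989/(-2208494) - 1114193/Q(-2152, -1302) = 181989/(-2208494) - 1114193/(222 - 1302) = 181989*(-1/2208494) - 1114193/(-1080) = -181989/2208494 - 1114193*(-1/1080) = -181989/2208494 + 1114193/1080 = 1230246003611/1192586760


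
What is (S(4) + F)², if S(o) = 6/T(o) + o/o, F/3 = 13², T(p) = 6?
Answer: 259081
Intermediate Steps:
F = 507 (F = 3*13² = 3*169 = 507)
S(o) = 2 (S(o) = 6/6 + o/o = 6*(⅙) + 1 = 1 + 1 = 2)
(S(4) + F)² = (2 + 507)² = 509² = 259081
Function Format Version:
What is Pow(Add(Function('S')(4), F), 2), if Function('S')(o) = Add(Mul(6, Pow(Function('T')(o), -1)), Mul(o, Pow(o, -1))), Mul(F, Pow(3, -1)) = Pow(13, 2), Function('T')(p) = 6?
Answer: 259081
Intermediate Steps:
F = 507 (F = Mul(3, Pow(13, 2)) = Mul(3, 169) = 507)
Function('S')(o) = 2 (Function('S')(o) = Add(Mul(6, Pow(6, -1)), Mul(o, Pow(o, -1))) = Add(Mul(6, Rational(1, 6)), 1) = Add(1, 1) = 2)
Pow(Add(Function('S')(4), F), 2) = Pow(Add(2, 507), 2) = Pow(509, 2) = 259081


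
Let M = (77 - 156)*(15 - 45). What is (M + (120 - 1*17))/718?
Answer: 2473/718 ≈ 3.4443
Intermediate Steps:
M = 2370 (M = -79*(-30) = 2370)
(M + (120 - 1*17))/718 = (2370 + (120 - 1*17))/718 = (2370 + (120 - 17))*(1/718) = (2370 + 103)*(1/718) = 2473*(1/718) = 2473/718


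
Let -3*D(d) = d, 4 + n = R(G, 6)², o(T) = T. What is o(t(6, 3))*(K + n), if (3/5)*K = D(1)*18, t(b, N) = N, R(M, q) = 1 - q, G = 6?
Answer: 33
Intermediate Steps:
n = 21 (n = -4 + (1 - 1*6)² = -4 + (1 - 6)² = -4 + (-5)² = -4 + 25 = 21)
D(d) = -d/3
K = -10 (K = 5*(-⅓*1*18)/3 = 5*(-⅓*18)/3 = (5/3)*(-6) = -10)
o(t(6, 3))*(K + n) = 3*(-10 + 21) = 3*11 = 33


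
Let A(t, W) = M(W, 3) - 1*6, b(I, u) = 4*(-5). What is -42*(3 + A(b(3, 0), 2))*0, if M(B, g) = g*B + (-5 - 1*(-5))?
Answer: 0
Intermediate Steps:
M(B, g) = B*g (M(B, g) = B*g + (-5 + 5) = B*g + 0 = B*g)
b(I, u) = -20
A(t, W) = -6 + 3*W (A(t, W) = W*3 - 1*6 = 3*W - 6 = -6 + 3*W)
-42*(3 + A(b(3, 0), 2))*0 = -42*(3 + (-6 + 3*2))*0 = -42*(3 + (-6 + 6))*0 = -42*(3 + 0)*0 = -126*0 = -42*0 = 0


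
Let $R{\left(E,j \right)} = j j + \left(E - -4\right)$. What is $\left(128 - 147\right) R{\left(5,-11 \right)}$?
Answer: $-2470$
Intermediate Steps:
$R{\left(E,j \right)} = 4 + E + j^{2}$ ($R{\left(E,j \right)} = j^{2} + \left(E + 4\right) = j^{2} + \left(4 + E\right) = 4 + E + j^{2}$)
$\left(128 - 147\right) R{\left(5,-11 \right)} = \left(128 - 147\right) \left(4 + 5 + \left(-11\right)^{2}\right) = - 19 \left(4 + 5 + 121\right) = \left(-19\right) 130 = -2470$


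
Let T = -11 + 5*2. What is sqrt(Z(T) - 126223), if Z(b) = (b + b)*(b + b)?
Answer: I*sqrt(126219) ≈ 355.27*I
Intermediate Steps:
T = -1 (T = -11 + 10 = -1)
Z(b) = 4*b**2 (Z(b) = (2*b)*(2*b) = 4*b**2)
sqrt(Z(T) - 126223) = sqrt(4*(-1)**2 - 126223) = sqrt(4*1 - 126223) = sqrt(4 - 126223) = sqrt(-126219) = I*sqrt(126219)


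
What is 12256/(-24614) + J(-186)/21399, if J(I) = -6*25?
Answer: -44326374/87785831 ≈ -0.50494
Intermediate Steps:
J(I) = -150
12256/(-24614) + J(-186)/21399 = 12256/(-24614) - 150/21399 = 12256*(-1/24614) - 150*1/21399 = -6128/12307 - 50/7133 = -44326374/87785831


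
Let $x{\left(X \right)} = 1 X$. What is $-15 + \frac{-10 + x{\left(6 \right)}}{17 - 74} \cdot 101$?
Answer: $- \frac{451}{57} \approx -7.9123$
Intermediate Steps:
$x{\left(X \right)} = X$
$-15 + \frac{-10 + x{\left(6 \right)}}{17 - 74} \cdot 101 = -15 + \frac{-10 + 6}{17 - 74} \cdot 101 = -15 + - \frac{4}{-57} \cdot 101 = -15 + \left(-4\right) \left(- \frac{1}{57}\right) 101 = -15 + \frac{4}{57} \cdot 101 = -15 + \frac{404}{57} = - \frac{451}{57}$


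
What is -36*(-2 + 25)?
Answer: -828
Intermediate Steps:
-36*(-2 + 25) = -36*23 = -828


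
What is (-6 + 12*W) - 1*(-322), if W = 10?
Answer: 436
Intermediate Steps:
(-6 + 12*W) - 1*(-322) = (-6 + 12*10) - 1*(-322) = (-6 + 120) + 322 = 114 + 322 = 436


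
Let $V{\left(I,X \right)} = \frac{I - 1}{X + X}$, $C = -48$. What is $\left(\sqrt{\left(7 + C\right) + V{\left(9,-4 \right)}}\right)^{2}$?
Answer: $-42$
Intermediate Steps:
$V{\left(I,X \right)} = \frac{-1 + I}{2 X}$
$\left(\sqrt{\left(7 + C\right) + V{\left(9,-4 \right)}}\right)^{2} = \left(\sqrt{\left(7 - 48\right) + \frac{-1 + 9}{2 \left(-4\right)}}\right)^{2} = \left(\sqrt{-41 + \frac{1}{2} \left(- \frac{1}{4}\right) 8}\right)^{2} = \left(\sqrt{-41 - 1}\right)^{2} = \left(\sqrt{-42}\right)^{2} = \left(i \sqrt{42}\right)^{2} = -42$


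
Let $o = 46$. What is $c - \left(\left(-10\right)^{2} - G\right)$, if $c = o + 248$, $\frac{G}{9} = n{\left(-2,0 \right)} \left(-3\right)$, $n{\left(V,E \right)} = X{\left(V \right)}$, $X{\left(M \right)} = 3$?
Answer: $113$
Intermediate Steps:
$n{\left(V,E \right)} = 3$
$G = -81$ ($G = 9 \cdot 3 \left(-3\right) = 9 \left(-9\right) = -81$)
$c = 294$ ($c = 46 + 248 = 294$)
$c - \left(\left(-10\right)^{2} - G\right) = 294 - \left(\left(-10\right)^{2} - -81\right) = 294 - \left(100 + 81\right) = 294 - 181 = 113$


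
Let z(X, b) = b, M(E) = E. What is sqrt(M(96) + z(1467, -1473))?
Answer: 9*I*sqrt(17) ≈ 37.108*I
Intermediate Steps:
sqrt(M(96) + z(1467, -1473)) = sqrt(96 - 1473) = sqrt(-1377) = 9*I*sqrt(17)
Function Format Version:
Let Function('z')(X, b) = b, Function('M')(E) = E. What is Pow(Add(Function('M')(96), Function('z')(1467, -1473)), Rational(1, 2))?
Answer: Mul(9, I, Pow(17, Rational(1, 2))) ≈ Mul(37.108, I)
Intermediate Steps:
Pow(Add(Function('M')(96), Function('z')(1467, -1473)), Rational(1, 2)) = Pow(Add(96, -1473), Rational(1, 2)) = Pow(-1377, Rational(1, 2)) = Mul(9, I, Pow(17, Rational(1, 2)))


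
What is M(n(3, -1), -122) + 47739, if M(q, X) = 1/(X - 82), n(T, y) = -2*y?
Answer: 9738755/204 ≈ 47739.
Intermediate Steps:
M(q, X) = 1/(-82 + X)
M(n(3, -1), -122) + 47739 = 1/(-82 - 122) + 47739 = 1/(-204) + 47739 = -1/204 + 47739 = 9738755/204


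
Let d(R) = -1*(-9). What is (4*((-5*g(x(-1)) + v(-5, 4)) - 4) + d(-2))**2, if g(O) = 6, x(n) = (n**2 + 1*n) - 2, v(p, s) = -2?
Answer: 18225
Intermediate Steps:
x(n) = -2 + n + n**2 (x(n) = (n**2 + n) - 2 = (n + n**2) - 2 = -2 + n + n**2)
d(R) = 9
(4*((-5*g(x(-1)) + v(-5, 4)) - 4) + d(-2))**2 = (4*((-5*6 - 2) - 4) + 9)**2 = (4*((-30 - 2) - 4) + 9)**2 = (4*(-32 - 4) + 9)**2 = (4*(-36) + 9)**2 = (-144 + 9)**2 = (-135)**2 = 18225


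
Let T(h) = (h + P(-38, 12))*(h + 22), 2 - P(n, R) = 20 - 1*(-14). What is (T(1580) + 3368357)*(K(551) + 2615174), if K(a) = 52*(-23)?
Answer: 15287204680434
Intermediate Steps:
P(n, R) = -32 (P(n, R) = 2 - (20 - 1*(-14)) = 2 - (20 + 14) = 2 - 1*34 = 2 - 34 = -32)
K(a) = -1196
T(h) = (-32 + h)*(22 + h) (T(h) = (h - 32)*(h + 22) = (-32 + h)*(22 + h))
(T(1580) + 3368357)*(K(551) + 2615174) = ((-704 + 1580² - 10*1580) + 3368357)*(-1196 + 2615174) = ((-704 + 2496400 - 15800) + 3368357)*2613978 = (2479896 + 3368357)*2613978 = 5848253*2613978 = 15287204680434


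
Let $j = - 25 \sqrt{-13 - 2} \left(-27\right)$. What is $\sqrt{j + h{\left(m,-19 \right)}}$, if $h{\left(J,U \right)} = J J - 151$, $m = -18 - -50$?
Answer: $3 \sqrt{97 + 75 i \sqrt{15}} \approx 42.598 + 30.685 i$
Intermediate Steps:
$m = 32$ ($m = -18 + 50 = 32$)
$h{\left(J,U \right)} = -151 + J^{2}$ ($h{\left(J,U \right)} = J^{2} - 151 = -151 + J^{2}$)
$j = 675 i \sqrt{15}$ ($j = - 25 \sqrt{-15} \left(-27\right) = - 25 i \sqrt{15} \left(-27\right) = 675 i \sqrt{15} \approx 2614.3 i$)
$\sqrt{j + h{\left(m,-19 \right)}} = \sqrt{675 i \sqrt{15} - \left(151 - 32^{2}\right)} = \sqrt{675 i \sqrt{15} + \left(-151 + 1024\right)} = \sqrt{675 i \sqrt{15} + 873} = \sqrt{873 + 675 i \sqrt{15}}$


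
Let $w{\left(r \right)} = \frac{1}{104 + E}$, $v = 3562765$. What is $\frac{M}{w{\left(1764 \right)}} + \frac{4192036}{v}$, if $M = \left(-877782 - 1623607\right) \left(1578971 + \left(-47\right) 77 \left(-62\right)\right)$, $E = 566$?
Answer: $- \frac{10767701285258337848514}{3562765} \approx -3.0223 \cdot 10^{15}$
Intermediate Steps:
$w{\left(r \right)} = \frac{1}{670}$ ($w{\left(r \right)} = \frac{1}{104 + 566} = \frac{1}{670}$)
$M = -4510877351761$ ($M = - 2501389 \left(1578971 - -224378\right) = - 2501389 \left(1578971 + 224378\right) = \left(-2501389\right) 1803349 = -4510877351761$)
$\frac{M}{w{\left(1764 \right)}} + \frac{4192036}{v} = - 4510877351761 \frac{1}{\frac{1}{670}} + \frac{4192036}{3562765} = \left(-4510877351761\right) 670 + 4192036 \cdot \frac{1}{3562765} = -3022287825679870 + \frac{4192036}{3562765} = - \frac{10767701285258337848514}{3562765}$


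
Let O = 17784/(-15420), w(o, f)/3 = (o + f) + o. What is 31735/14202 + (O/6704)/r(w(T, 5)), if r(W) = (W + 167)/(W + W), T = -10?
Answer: 833873437789/373152607704 ≈ 2.2347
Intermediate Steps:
w(o, f) = 3*f + 6*o (w(o, f) = 3*((o + f) + o) = 3*((f + o) + o) = 3*(f + 2*o) = 3*f + 6*o)
O = -1482/1285 (O = 17784*(-1/15420) = -1482/1285 ≈ -1.1533)
r(W) = (167 + W)/(2*W) (r(W) = (167 + W)/((2*W)) = (167 + W)*(1/(2*W)) = (167 + W)/(2*W))
31735/14202 + (O/6704)/r(w(T, 5)) = 31735/14202 + (-1482/1285/6704)/(((167 + (3*5 + 6*(-10)))/(2*(3*5 + 6*(-10))))) = 31735*(1/14202) + (-1482/1285*1/6704)/(((167 + (15 - 60))/(2*(15 - 60)))) = 31735/14202 - 741*(-90/(167 - 45))/4307320 = 31735/14202 - 741/(4307320*((½)*(-1/45)*122)) = 31735/14202 - 741/(4307320*(-61/45)) = 31735/14202 - 741/4307320*(-45/61) = 31735/14202 + 6669/52549304 = 833873437789/373152607704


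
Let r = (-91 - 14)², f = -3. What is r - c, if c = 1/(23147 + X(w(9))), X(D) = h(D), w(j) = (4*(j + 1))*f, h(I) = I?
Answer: 253872674/23027 ≈ 11025.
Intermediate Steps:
w(j) = -12 - 12*j (w(j) = (4*(j + 1))*(-3) = (4*(1 + j))*(-3) = (4 + 4*j)*(-3) = -12 - 12*j)
X(D) = D
r = 11025 (r = (-105)² = 11025)
c = 1/23027 (c = 1/(23147 + (-12 - 12*9)) = 1/(23147 + (-12 - 108)) = 1/(23147 - 120) = 1/23027 ≈ 4.3427e-5)
r - c = 11025 - 1*1/23027 = 11025 - 1/23027 = 253872674/23027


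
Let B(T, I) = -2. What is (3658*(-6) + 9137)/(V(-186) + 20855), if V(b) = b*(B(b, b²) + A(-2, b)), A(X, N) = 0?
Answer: -12811/21227 ≈ -0.60352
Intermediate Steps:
V(b) = -2*b (V(b) = b*(-2 + 0) = b*(-2) = -2*b)
(3658*(-6) + 9137)/(V(-186) + 20855) = (3658*(-6) + 9137)/(-2*(-186) + 20855) = (-21948 + 9137)/(372 + 20855) = -12811/21227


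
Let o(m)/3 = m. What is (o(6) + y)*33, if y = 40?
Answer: 1914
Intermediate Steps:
o(m) = 3*m
(o(6) + y)*33 = (3*6 + 40)*33 = (18 + 40)*33 = 58*33 = 1914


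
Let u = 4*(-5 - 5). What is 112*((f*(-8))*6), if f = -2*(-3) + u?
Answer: 182784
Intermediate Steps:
u = -40 (u = 4*(-10) = -40)
f = -34 (f = -2*(-3) - 40 = 6 - 40 = -34)
112*((f*(-8))*6) = 112*(-34*(-8)*6) = 112*(272*6) = 112*1632 = 182784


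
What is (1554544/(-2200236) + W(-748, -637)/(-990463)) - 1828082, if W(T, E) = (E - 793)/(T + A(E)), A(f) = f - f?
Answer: -33862755029455045543/18523644968778 ≈ -1.8281e+6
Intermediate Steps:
A(f) = 0
W(T, E) = (-793 + E)/T (W(T, E) = (E - 793)/(T + 0) = (-793 + E)/T)
(1554544/(-2200236) + W(-748, -637)/(-990463)) - 1828082 = (1554544/(-2200236) + ((-793 - 637)/(-748))/(-990463)) - 1828082 = (1554544*(-1/2200236) - 1/748*(-1430)*(-1/990463)) - 1828082 = (-388636/550059 + (65/34)*(-1/990463)) - 1828082 = (-388636/550059 - 65/33675742) - 1828082 = -13087641421747/18523644968778 - 1828082 = -33862755029455045543/18523644968778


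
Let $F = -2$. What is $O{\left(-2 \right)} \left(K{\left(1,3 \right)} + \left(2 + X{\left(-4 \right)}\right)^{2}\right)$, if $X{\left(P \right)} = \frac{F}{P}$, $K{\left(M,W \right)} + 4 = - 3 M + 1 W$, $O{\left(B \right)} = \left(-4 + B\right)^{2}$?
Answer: $81$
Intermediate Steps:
$K{\left(M,W \right)} = -4 + W - 3 M$ ($K{\left(M,W \right)} = -4 - \left(- W + 3 M\right) = -4 + W - 3 M$)
$X{\left(P \right)} = - \frac{2}{P}$
$O{\left(-2 \right)} \left(K{\left(1,3 \right)} + \left(2 + X{\left(-4 \right)}\right)^{2}\right) = \left(-4 - 2\right)^{2} \left(\left(-4 + 3 - 3\right) + \left(2 - \frac{2}{-4}\right)^{2}\right) = \left(-6\right)^{2} \left(\left(-4 + 3 - 3\right) + \left(2 - - \frac{1}{2}\right)^{2}\right) = 36 \left(-4 + \left(2 + \frac{1}{2}\right)^{2}\right) = 36 \left(-4 + \left(\frac{5}{2}\right)^{2}\right) = 36 \left(-4 + \frac{25}{4}\right) = 36 \cdot \frac{9}{4} = 81$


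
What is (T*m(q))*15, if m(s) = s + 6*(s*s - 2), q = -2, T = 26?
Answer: 3900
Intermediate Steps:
m(s) = -12 + s + 6*s² (m(s) = s + 6*(s² - 2) = s + 6*(-2 + s²) = s + (-12 + 6*s²) = -12 + s + 6*s²)
(T*m(q))*15 = (26*(-12 - 2 + 6*(-2)²))*15 = (26*(-12 - 2 + 6*4))*15 = (26*(-12 - 2 + 24))*15 = (26*10)*15 = 260*15 = 3900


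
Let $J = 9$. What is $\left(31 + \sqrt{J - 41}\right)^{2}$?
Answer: $929 + 248 i \sqrt{2} \approx 929.0 + 350.73 i$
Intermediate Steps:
$\left(31 + \sqrt{J - 41}\right)^{2} = \left(31 + \sqrt{9 - 41}\right)^{2} = \left(31 + \sqrt{-32}\right)^{2} = \left(31 + 4 i \sqrt{2}\right)^{2}$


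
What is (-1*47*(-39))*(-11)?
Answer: -20163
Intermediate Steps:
(-1*47*(-39))*(-11) = -47*(-39)*(-11) = 1833*(-11) = -20163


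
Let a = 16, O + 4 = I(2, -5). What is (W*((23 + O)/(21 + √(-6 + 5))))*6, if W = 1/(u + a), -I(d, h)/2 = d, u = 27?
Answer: 945/9503 - 45*I/9503 ≈ 0.099442 - 0.0047353*I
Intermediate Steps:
I(d, h) = -2*d
O = -8 (O = -4 - 2*2 = -4 - 4 = -8)
W = 1/43 (W = 1/(27 + 16) = 1/43 ≈ 0.023256)
(W*((23 + O)/(21 + √(-6 + 5))))*6 = (((23 - 8)/(21 + √(-6 + 5)))/43)*6 = ((15/(21 + √(-1)))/43)*6 = ((15/(21 + I))/43)*6 = ((15*((21 - I)/442))/43)*6 = ((15*(21 - I)/442)/43)*6 = (15*(21 - I)/19006)*6 = 45*(21 - I)/9503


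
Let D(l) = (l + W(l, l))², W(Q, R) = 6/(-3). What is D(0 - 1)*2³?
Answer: 72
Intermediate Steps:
W(Q, R) = -2 (W(Q, R) = 6*(-⅓) = -2)
D(l) = (-2 + l)² (D(l) = (l - 2)² = (-2 + l)²)
D(0 - 1)*2³ = (-2 + (0 - 1))²*2³ = (-2 - 1)²*8 = (-3)²*8 = 9*8 = 72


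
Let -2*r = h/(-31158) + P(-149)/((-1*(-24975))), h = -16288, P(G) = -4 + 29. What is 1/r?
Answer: -128094/33545 ≈ -3.8186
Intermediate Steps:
P(G) = 25
r = -33545/128094 (r = -(-16288/(-31158) + 25/((-1*(-24975))))/2 = -(-16288*(-1/31158) + 25/24975)/2 = -(8144/15579 + 25*(1/24975))/2 = -(8144/15579 + 1/999)/2 = -½*33545/64047 = -33545/128094 ≈ -0.26188)
1/r = 1/(-33545/128094) = -128094/33545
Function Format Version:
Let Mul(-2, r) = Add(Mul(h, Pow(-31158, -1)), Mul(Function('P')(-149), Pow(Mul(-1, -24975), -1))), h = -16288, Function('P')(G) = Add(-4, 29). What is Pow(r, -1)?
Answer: Rational(-128094, 33545) ≈ -3.8186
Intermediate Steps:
Function('P')(G) = 25
r = Rational(-33545, 128094) (r = Mul(Rational(-1, 2), Add(Mul(-16288, Pow(-31158, -1)), Mul(25, Pow(Mul(-1, -24975), -1)))) = Mul(Rational(-1, 2), Add(Mul(-16288, Rational(-1, 31158)), Mul(25, Pow(24975, -1)))) = Mul(Rational(-1, 2), Add(Rational(8144, 15579), Mul(25, Rational(1, 24975)))) = Mul(Rational(-1, 2), Add(Rational(8144, 15579), Rational(1, 999))) = Mul(Rational(-1, 2), Rational(33545, 64047)) = Rational(-33545, 128094) ≈ -0.26188)
Pow(r, -1) = Pow(Rational(-33545, 128094), -1) = Rational(-128094, 33545)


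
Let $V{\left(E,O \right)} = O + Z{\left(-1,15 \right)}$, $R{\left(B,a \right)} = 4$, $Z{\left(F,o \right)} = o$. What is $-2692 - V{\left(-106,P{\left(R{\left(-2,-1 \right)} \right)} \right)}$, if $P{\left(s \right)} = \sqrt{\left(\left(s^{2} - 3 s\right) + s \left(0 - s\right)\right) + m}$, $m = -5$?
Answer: $-2707 - i \sqrt{17} \approx -2707.0 - 4.1231 i$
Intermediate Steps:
$P{\left(s \right)} = \sqrt{-5 - 3 s}$ ($P{\left(s \right)} = \sqrt{\left(\left(s^{2} - 3 s\right) + s \left(0 - s\right)\right) - 5} = \sqrt{\left(\left(s^{2} - 3 s\right) + s \left(- s\right)\right) - 5} = \sqrt{\left(\left(s^{2} - 3 s\right) - s^{2}\right) - 5} = \sqrt{- 3 s - 5} = \sqrt{-5 - 3 s}$)
$V{\left(E,O \right)} = 15 + O$ ($V{\left(E,O \right)} = O + 15 = 15 + O$)
$-2692 - V{\left(-106,P{\left(R{\left(-2,-1 \right)} \right)} \right)} = -2692 - \left(15 + \sqrt{-5 - 12}\right) = -2692 - \left(15 + \sqrt{-17}\right) = -2692 - \left(15 + i \sqrt{17}\right) = -2707 - i \sqrt{17}$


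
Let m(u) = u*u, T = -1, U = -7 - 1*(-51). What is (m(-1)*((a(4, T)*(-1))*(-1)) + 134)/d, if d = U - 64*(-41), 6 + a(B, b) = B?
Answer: 33/667 ≈ 0.049475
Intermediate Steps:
U = 44 (U = -7 + 51 = 44)
a(B, b) = -6 + B
m(u) = u²
d = 2668 (d = 44 - 64*(-41) = 44 + 2624 = 2668)
(m(-1)*((a(4, T)*(-1))*(-1)) + 134)/d = ((-1)²*(((-6 + 4)*(-1))*(-1)) + 134)/2668 = (1*(-2*(-1)*(-1)) + 134)*(1/2668) = (1*(2*(-1)) + 134)*(1/2668) = (1*(-2) + 134)*(1/2668) = (-2 + 134)*(1/2668) = 132*(1/2668) = 33/667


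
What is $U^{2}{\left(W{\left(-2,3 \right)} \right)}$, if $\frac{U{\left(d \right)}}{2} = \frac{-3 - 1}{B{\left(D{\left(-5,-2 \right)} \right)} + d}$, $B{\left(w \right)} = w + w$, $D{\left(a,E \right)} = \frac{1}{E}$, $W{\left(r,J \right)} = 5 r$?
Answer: $\frac{64}{121} \approx 0.52893$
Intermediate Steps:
$B{\left(w \right)} = 2 w$
$U{\left(d \right)} = - \frac{8}{-1 + d}$ ($U{\left(d \right)} = 2 \frac{-3 - 1}{\frac{2}{-2} + d} = 2 \left(- \frac{4}{2 \left(- \frac{1}{2}\right) + d}\right) = 2 \left(- \frac{4}{-1 + d}\right) = - \frac{8}{-1 + d}$)
$U^{2}{\left(W{\left(-2,3 \right)} \right)} = \left(- \frac{8}{-1 + 5 \left(-2\right)}\right)^{2} = \left(- \frac{8}{-1 - 10}\right)^{2} = \left(- \frac{8}{-11}\right)^{2} = \left(\left(-8\right) \left(- \frac{1}{11}\right)\right)^{2} = \left(\frac{8}{11}\right)^{2} = \frac{64}{121}$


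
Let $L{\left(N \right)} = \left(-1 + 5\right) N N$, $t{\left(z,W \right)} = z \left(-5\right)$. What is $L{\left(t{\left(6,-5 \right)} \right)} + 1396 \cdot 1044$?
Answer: $1461024$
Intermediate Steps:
$t{\left(z,W \right)} = - 5 z$
$L{\left(N \right)} = 4 N^{2}$ ($L{\left(N \right)} = 4 N N = 4 N^{2}$)
$L{\left(t{\left(6,-5 \right)} \right)} + 1396 \cdot 1044 = 4 \left(\left(-5\right) 6\right)^{2} + 1396 \cdot 1044 = 4 \left(-30\right)^{2} + 1457424 = 4 \cdot 900 + 1457424 = 3600 + 1457424 = 1461024$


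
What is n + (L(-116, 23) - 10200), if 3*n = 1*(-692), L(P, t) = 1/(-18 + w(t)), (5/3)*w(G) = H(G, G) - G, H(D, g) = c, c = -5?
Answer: -1814941/174 ≈ -10431.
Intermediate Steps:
H(D, g) = -5
w(G) = -3 - 3*G/5 (w(G) = 3*(-5 - G)/5 = -3 - 3*G/5)
L(P, t) = 1/(-21 - 3*t/5) (L(P, t) = 1/(-18 + (-3 - 3*t/5)) = 1/(-21 - 3*t/5))
n = -692/3 (n = (1*(-692))/3 = (⅓)*(-692) = -692/3 ≈ -230.67)
n + (L(-116, 23) - 10200) = -692/3 + (-5/(105 + 3*23) - 10200) = -692/3 + (-5/(105 + 69) - 10200) = -692/3 + (-5/174 - 10200) = -692/3 - 1774805/174 = -1814941/174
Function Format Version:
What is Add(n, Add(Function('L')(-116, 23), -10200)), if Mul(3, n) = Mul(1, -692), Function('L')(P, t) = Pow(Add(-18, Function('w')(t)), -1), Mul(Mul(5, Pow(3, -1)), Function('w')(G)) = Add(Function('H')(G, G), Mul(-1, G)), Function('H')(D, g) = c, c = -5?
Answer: Rational(-1814941, 174) ≈ -10431.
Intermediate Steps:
Function('H')(D, g) = -5
Function('w')(G) = Add(-3, Mul(Rational(-3, 5), G)) (Function('w')(G) = Mul(Rational(3, 5), Add(-5, Mul(-1, G))) = Add(-3, Mul(Rational(-3, 5), G)))
Function('L')(P, t) = Pow(Add(-21, Mul(Rational(-3, 5), t)), -1) (Function('L')(P, t) = Pow(Add(-18, Add(-3, Mul(Rational(-3, 5), t))), -1) = Pow(Add(-21, Mul(Rational(-3, 5), t)), -1))
n = Rational(-692, 3) (n = Mul(Rational(1, 3), Mul(1, -692)) = Mul(Rational(1, 3), -692) = Rational(-692, 3) ≈ -230.67)
Add(n, Add(Function('L')(-116, 23), -10200)) = Add(Rational(-692, 3), Add(Mul(-5, Pow(Add(105, Mul(3, 23)), -1)), -10200)) = Add(Rational(-692, 3), Add(Mul(-5, Pow(Add(105, 69), -1)), -10200)) = Add(Rational(-692, 3), Add(Mul(-5, Pow(174, -1)), -10200)) = Add(Rational(-692, 3), Add(Mul(-5, Rational(1, 174)), -10200)) = Add(Rational(-692, 3), Add(Rational(-5, 174), -10200)) = Add(Rational(-692, 3), Rational(-1774805, 174)) = Rational(-1814941, 174)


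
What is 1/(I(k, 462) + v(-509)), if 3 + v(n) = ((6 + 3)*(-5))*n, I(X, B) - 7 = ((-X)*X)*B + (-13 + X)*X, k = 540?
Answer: -1/134411711 ≈ -7.4398e-9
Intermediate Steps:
I(X, B) = 7 + X*(-13 + X) - B*X² (I(X, B) = 7 + (((-X)*X)*B + (-13 + X)*X) = 7 + ((-X²)*B + X*(-13 + X)) = 7 + (-B*X² + X*(-13 + X)) = 7 + (X*(-13 + X) - B*X²) = 7 + X*(-13 + X) - B*X²)
v(n) = -3 - 45*n (v(n) = -3 + ((6 + 3)*(-5))*n = -3 + (9*(-5))*n = -3 - 45*n)
1/(I(k, 462) + v(-509)) = 1/((7 + 540² - 13*540 - 1*462*540²) + (-3 - 45*(-509))) = 1/((7 + 291600 - 7020 - 1*462*291600) + (-3 + 22905)) = 1/((7 + 291600 - 7020 - 134719200) + 22902) = 1/(-134434613 + 22902) = 1/(-134411711) = -1/134411711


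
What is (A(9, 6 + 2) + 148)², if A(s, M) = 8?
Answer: 24336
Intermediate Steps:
(A(9, 6 + 2) + 148)² = (8 + 148)² = 156² = 24336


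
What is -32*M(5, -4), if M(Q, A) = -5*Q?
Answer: 800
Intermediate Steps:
-32*M(5, -4) = -(-160)*5 = -32*(-25) = 800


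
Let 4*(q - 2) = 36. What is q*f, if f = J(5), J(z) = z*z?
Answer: 275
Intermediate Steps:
q = 11 (q = 2 + (1/4)*36 = 2 + 9 = 11)
J(z) = z**2
f = 25 (f = 5**2 = 25)
q*f = 11*25 = 275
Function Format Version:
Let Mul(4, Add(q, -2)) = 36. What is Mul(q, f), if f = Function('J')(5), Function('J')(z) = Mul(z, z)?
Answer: 275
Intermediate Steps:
q = 11 (q = Add(2, Mul(Rational(1, 4), 36)) = Add(2, 9) = 11)
Function('J')(z) = Pow(z, 2)
f = 25 (f = Pow(5, 2) = 25)
Mul(q, f) = Mul(11, 25) = 275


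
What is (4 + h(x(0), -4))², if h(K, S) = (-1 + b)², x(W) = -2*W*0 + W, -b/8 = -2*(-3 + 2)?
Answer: 85849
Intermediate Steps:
b = -16 (b = -(-16)*(-3 + 2) = -(-16)*(-1) = -8*2 = -16)
x(W) = W (x(W) = -2*0 + W = 0 + W = W)
h(K, S) = 289 (h(K, S) = (-1 - 16)² = (-17)² = 289)
(4 + h(x(0), -4))² = (4 + 289)² = 293² = 85849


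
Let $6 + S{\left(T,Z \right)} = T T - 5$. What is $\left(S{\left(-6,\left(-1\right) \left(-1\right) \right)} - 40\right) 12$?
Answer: $-180$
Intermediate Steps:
$S{\left(T,Z \right)} = -11 + T^{2}$ ($S{\left(T,Z \right)} = -6 + \left(T T - 5\right) = -6 + \left(T^{2} - 5\right) = -6 + \left(-5 + T^{2}\right) = -11 + T^{2}$)
$\left(S{\left(-6,\left(-1\right) \left(-1\right) \right)} - 40\right) 12 = \left(\left(-11 + \left(-6\right)^{2}\right) - 40\right) 12 = \left(\left(-11 + 36\right) - 40\right) 12 = \left(25 - 40\right) 12 = \left(-15\right) 12 = -180$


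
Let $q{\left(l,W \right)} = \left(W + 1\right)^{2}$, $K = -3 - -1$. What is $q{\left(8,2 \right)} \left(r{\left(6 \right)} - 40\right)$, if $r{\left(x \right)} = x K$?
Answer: $-468$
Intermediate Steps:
$K = -2$ ($K = -3 + 1 = -2$)
$q{\left(l,W \right)} = \left(1 + W\right)^{2}$
$r{\left(x \right)} = - 2 x$ ($r{\left(x \right)} = x \left(-2\right) = - 2 x$)
$q{\left(8,2 \right)} \left(r{\left(6 \right)} - 40\right) = \left(1 + 2\right)^{2} \left(\left(-2\right) 6 - 40\right) = 3^{2} \left(-12 - 40\right) = 9 \left(-52\right) = -468$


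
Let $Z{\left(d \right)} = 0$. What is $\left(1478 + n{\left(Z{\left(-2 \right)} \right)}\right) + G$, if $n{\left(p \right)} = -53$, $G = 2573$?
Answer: $3998$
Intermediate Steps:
$\left(1478 + n{\left(Z{\left(-2 \right)} \right)}\right) + G = \left(1478 - 53\right) + 2573 = 1425 + 2573 = 3998$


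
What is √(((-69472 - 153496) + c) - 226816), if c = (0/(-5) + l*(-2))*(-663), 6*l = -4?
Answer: 2*I*√112667 ≈ 671.32*I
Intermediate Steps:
l = -⅔ (l = (⅙)*(-4) = -⅔ ≈ -0.66667)
c = -884 (c = (0/(-5) - ⅔*(-2))*(-663) = (0*(-⅕) + 4/3)*(-663) = (0 + 4/3)*(-663) = (4/3)*(-663) = -884)
√(((-69472 - 153496) + c) - 226816) = √(((-69472 - 153496) - 884) - 226816) = √((-222968 - 884) - 226816) = √(-223852 - 226816) = √(-450668) = 2*I*√112667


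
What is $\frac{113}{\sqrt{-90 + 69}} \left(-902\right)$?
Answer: $\frac{101926 i \sqrt{21}}{21} \approx 22242.0 i$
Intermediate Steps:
$\frac{113}{\sqrt{-90 + 69}} \left(-902\right) = \frac{113}{\sqrt{-21}} \left(-902\right) = \frac{113}{i \sqrt{21}} \left(-902\right) = 113 \left(- \frac{i \sqrt{21}}{21}\right) \left(-902\right) = - \frac{113 i \sqrt{21}}{21} \left(-902\right) = \frac{101926 i \sqrt{21}}{21}$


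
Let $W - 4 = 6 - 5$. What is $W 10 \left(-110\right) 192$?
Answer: $-1056000$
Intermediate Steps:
$W = 5$ ($W = 4 + \left(6 - 5\right) = 4 + 1 = 5$)
$W 10 \left(-110\right) 192 = 5 \cdot 10 \left(-110\right) 192 = 50 \left(-110\right) 192 = \left(-5500\right) 192 = -1056000$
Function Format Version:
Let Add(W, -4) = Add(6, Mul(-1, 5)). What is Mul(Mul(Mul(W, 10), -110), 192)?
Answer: -1056000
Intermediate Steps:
W = 5 (W = Add(4, Add(6, Mul(-1, 5))) = Add(4, Add(6, -5)) = Add(4, 1) = 5)
Mul(Mul(Mul(W, 10), -110), 192) = Mul(Mul(Mul(5, 10), -110), 192) = Mul(Mul(50, -110), 192) = Mul(-5500, 192) = -1056000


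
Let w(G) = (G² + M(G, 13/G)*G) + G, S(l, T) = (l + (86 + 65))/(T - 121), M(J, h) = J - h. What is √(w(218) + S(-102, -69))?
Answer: √3438623990/190 ≈ 308.63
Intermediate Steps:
S(l, T) = (151 + l)/(-121 + T) (S(l, T) = (l + 151)/(-121 + T) = (151 + l)/(-121 + T))
w(G) = G + G² + G*(G - 13/G) (w(G) = (G² + (G - 13/G)*G) + G = (G² + G*(G - 13/G)) + G = G + G² + G*(G - 13/G))
√(w(218) + S(-102, -69)) = √((-13 + 218*(1 + 2*218)) + (151 - 102)/(-121 - 69)) = √((-13 + 218*(1 + 436)) + 49/(-190)) = √((-13 + 218*437) - 1/190*49) = √((-13 + 95266) - 49/190) = √(95253 - 49/190) = √(18098021/190) = √3438623990/190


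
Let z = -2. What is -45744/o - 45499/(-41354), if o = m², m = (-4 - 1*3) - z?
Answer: -1890559901/1033850 ≈ -1828.7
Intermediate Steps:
m = -5 (m = (-4 - 1*3) - 1*(-2) = (-4 - 3) + 2 = -7 + 2 = -5)
o = 25 (o = (-5)² = 25)
-45744/o - 45499/(-41354) = -45744/25 - 45499/(-41354) = -45744*1/25 - 45499*(-1/41354) = -45744/25 + 45499/41354 = -1890559901/1033850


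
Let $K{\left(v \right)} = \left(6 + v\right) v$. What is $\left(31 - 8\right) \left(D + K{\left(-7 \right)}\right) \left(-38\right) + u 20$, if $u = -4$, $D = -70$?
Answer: $54982$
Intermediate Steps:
$K{\left(v \right)} = v \left(6 + v\right)$
$\left(31 - 8\right) \left(D + K{\left(-7 \right)}\right) \left(-38\right) + u 20 = \left(31 - 8\right) \left(-70 - 7 \left(6 - 7\right)\right) \left(-38\right) - 80 = 23 \left(-70 - -7\right) \left(-38\right) - 80 = 23 \left(-70 + 7\right) \left(-38\right) - 80 = 23 \left(-63\right) \left(-38\right) - 80 = \left(-1449\right) \left(-38\right) - 80 = 55062 - 80 = 54982$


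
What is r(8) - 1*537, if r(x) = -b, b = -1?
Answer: -536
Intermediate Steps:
r(x) = 1 (r(x) = -1*(-1) = 1)
r(8) - 1*537 = 1 - 1*537 = 1 - 537 = -536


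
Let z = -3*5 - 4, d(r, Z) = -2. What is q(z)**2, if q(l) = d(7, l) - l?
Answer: 289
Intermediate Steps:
z = -19 (z = -15 - 4 = -19)
q(l) = -2 - l
q(z)**2 = (-2 - 1*(-19))**2 = (-2 + 19)**2 = 17**2 = 289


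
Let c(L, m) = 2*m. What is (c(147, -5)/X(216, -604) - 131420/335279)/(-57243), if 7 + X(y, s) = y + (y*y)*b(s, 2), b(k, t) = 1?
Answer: 58689058/8566197064061 ≈ 6.8512e-6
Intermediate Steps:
X(y, s) = -7 + y + y² (X(y, s) = -7 + (y + (y*y)*1) = -7 + (y + y²*1) = -7 + (y + y²) = -7 + y + y²)
(c(147, -5)/X(216, -604) - 131420/335279)/(-57243) = ((2*(-5))/(-7 + 216 + 216²) - 131420/335279)/(-57243) = (-10/(-7 + 216 + 46656) - 131420*1/335279)*(-1/57243) = (-10/46865 - 131420/335279)*(-1/57243) = (-10*1/46865 - 131420/335279)*(-1/57243) = (-2/9373 - 131420/335279)*(-1/57243) = -176067174/448938581*(-1/57243) = 58689058/8566197064061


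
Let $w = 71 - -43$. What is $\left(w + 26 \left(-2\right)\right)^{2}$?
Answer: $3844$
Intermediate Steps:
$w = 114$ ($w = 71 + 43 = 114$)
$\left(w + 26 \left(-2\right)\right)^{2} = \left(114 + 26 \left(-2\right)\right)^{2} = \left(114 - 52\right)^{2} = 62^{2} = 3844$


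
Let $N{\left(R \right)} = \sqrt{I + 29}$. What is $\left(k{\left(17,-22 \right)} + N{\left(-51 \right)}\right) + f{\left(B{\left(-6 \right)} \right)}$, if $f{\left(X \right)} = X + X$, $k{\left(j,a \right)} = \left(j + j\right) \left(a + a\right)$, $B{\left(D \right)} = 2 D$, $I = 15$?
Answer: $-1520 + 2 \sqrt{11} \approx -1513.4$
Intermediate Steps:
$N{\left(R \right)} = 2 \sqrt{11}$ ($N{\left(R \right)} = \sqrt{15 + 29} = \sqrt{44} = 2 \sqrt{11}$)
$k{\left(j,a \right)} = 4 a j$ ($k{\left(j,a \right)} = 2 j 2 a = 4 a j$)
$f{\left(X \right)} = 2 X$
$\left(k{\left(17,-22 \right)} + N{\left(-51 \right)}\right) + f{\left(B{\left(-6 \right)} \right)} = \left(4 \left(-22\right) 17 + 2 \sqrt{11}\right) + 2 \cdot 2 \left(-6\right) = \left(-1496 + 2 \sqrt{11}\right) + 2 \left(-12\right) = \left(-1496 + 2 \sqrt{11}\right) - 24 = -1520 + 2 \sqrt{11}$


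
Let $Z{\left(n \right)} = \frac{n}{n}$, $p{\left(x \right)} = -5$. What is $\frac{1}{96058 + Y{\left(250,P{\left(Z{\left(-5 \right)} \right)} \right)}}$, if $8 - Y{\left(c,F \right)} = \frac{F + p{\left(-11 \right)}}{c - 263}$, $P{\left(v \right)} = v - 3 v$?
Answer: $\frac{13}{1248851} \approx 1.041 \cdot 10^{-5}$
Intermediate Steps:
$Z{\left(n \right)} = 1$
$P{\left(v \right)} = - 2 v$
$Y{\left(c,F \right)} = 8 - \frac{-5 + F}{-263 + c}$ ($Y{\left(c,F \right)} = 8 - \frac{F - 5}{c - 263} = 8 - \frac{-5 + F}{-263 + c}$)
$\frac{1}{96058 + Y{\left(250,P{\left(Z{\left(-5 \right)} \right)} \right)}} = \frac{1}{96058 + \frac{-2099 - \left(-2\right) 1 + 8 \cdot 250}{-263 + 250}} = \frac{1}{96058 + \frac{-2099 - -2 + 2000}{-13}} = \frac{1}{96058 - \frac{-2099 + 2 + 2000}{13}} = \frac{1}{96058 - - \frac{97}{13}} = \frac{1}{96058 + \frac{97}{13}} = \frac{1}{\frac{1248851}{13}} = \frac{13}{1248851}$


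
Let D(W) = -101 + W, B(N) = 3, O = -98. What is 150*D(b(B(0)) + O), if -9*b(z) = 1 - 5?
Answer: -89350/3 ≈ -29783.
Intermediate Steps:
b(z) = 4/9 (b(z) = -(1 - 5)/9 = -⅑*(-4) = 4/9)
150*D(b(B(0)) + O) = 150*(-101 + (4/9 - 98)) = 150*(-101 - 878/9) = 150*(-1787/9) = -89350/3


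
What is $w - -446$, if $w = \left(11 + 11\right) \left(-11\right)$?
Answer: $204$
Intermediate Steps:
$w = -242$ ($w = 22 \left(-11\right) = -242$)
$w - -446 = -242 - -446 = -242 + 446 = 204$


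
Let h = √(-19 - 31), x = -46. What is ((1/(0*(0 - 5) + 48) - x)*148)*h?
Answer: 408665*I*√2/12 ≈ 48162.0*I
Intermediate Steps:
h = 5*I*√2 (h = √(-50) = 5*I*√2 ≈ 7.0711*I)
((1/(0*(0 - 5) + 48) - x)*148)*h = ((1/(0*(0 - 5) + 48) - 1*(-46))*148)*(5*I*√2) = ((1/(0*(-5) + 48) + 46)*148)*(5*I*√2) = ((1/(0 + 48) + 46)*148)*(5*I*√2) = ((1/48 + 46)*148)*(5*I*√2) = ((2209/48)*148)*(5*I*√2) = 81733*(5*I*√2)/12 = 408665*I*√2/12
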